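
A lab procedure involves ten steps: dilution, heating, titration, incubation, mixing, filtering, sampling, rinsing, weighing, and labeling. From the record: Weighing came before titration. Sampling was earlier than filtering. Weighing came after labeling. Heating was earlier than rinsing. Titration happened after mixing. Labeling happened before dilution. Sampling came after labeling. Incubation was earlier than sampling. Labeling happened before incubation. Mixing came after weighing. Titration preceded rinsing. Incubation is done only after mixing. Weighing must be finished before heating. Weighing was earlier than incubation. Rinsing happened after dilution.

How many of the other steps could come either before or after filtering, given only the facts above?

4

Forced before filtering: incubation, labeling, mixing, sampling, and weighing.
That leaves dilution, heating, rinsing, and titration with no forced order relative to filtering — 4.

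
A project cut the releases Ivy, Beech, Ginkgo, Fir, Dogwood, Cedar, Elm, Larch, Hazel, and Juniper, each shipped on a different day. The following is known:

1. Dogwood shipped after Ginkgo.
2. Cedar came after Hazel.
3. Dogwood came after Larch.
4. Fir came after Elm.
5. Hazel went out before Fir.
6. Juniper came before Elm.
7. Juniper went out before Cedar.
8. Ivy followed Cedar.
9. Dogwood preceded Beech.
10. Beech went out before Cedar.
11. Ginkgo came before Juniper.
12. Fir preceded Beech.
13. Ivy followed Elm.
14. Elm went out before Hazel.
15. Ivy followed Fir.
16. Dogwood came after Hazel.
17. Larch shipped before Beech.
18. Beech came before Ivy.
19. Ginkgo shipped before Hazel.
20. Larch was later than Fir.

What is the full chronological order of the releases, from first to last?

The constraints fix every adjacent pair, so only one ordering works:
Ginkgo → Juniper → Elm → Hazel → Fir → Larch → Dogwood → Beech → Cedar → Ivy.

Ginkgo, Juniper, Elm, Hazel, Fir, Larch, Dogwood, Beech, Cedar, Ivy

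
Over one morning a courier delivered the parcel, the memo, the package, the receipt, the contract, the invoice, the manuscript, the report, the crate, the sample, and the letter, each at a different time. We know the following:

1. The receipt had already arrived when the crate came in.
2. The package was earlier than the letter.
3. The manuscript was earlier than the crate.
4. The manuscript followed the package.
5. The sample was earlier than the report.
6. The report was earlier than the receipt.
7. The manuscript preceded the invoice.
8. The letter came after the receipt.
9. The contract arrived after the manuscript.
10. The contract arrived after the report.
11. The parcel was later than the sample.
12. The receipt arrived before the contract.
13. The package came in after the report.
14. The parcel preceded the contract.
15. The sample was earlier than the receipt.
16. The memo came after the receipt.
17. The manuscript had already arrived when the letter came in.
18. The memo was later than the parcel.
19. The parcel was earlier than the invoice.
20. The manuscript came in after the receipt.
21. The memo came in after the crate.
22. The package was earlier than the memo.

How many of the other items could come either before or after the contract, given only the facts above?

Forced before the contract: the manuscript, the package, the parcel, the receipt, the report, and the sample.
That leaves the crate, the invoice, the letter, and the memo with no forced order relative to the contract — 4.

4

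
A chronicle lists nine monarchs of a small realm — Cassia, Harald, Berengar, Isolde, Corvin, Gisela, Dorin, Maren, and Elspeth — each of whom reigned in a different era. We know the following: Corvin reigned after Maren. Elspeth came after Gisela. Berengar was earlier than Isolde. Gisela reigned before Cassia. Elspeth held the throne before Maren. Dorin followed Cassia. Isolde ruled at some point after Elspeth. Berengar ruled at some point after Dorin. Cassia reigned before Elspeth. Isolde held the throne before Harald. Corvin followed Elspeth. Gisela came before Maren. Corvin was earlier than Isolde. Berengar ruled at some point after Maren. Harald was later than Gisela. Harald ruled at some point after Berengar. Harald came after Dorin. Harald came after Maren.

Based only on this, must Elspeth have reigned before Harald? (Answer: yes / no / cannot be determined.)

Chain the constraints: Elspeth → Isolde → Harald. Each link is directly stated, so Elspeth comes before Harald.

yes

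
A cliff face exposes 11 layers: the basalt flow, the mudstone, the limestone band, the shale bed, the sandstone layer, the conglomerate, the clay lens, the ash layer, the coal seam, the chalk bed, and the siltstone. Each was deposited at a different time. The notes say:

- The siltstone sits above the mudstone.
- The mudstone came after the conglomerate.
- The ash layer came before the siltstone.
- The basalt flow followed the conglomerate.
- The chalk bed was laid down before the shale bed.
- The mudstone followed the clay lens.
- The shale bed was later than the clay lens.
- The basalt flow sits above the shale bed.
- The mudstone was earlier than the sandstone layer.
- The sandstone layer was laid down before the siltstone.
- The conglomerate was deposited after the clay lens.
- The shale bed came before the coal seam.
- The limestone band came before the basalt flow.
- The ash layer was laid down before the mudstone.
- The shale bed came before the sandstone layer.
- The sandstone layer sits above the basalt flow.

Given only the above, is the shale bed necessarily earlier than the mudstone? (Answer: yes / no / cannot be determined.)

No chain of stated constraints runs from the shale bed to the mudstone, and none runs from the mudstone to the shale bed either.
So the relative order of the shale bed and the mudstone is not fixed by the given facts.

cannot be determined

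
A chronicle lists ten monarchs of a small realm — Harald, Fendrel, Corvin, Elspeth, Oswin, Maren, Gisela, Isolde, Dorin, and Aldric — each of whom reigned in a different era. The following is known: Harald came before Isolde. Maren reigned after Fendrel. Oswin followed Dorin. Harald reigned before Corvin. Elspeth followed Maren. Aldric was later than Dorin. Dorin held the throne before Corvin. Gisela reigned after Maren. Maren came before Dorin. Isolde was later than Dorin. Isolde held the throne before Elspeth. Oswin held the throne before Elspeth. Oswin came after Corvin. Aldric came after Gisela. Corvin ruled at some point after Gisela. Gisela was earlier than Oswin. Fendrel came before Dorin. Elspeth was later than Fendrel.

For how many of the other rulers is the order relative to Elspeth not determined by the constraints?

Forced before Elspeth: Corvin, Dorin, Fendrel, Gisela, Harald, Isolde, Maren, and Oswin.
That leaves Aldric with no forced order relative to Elspeth — 1.

1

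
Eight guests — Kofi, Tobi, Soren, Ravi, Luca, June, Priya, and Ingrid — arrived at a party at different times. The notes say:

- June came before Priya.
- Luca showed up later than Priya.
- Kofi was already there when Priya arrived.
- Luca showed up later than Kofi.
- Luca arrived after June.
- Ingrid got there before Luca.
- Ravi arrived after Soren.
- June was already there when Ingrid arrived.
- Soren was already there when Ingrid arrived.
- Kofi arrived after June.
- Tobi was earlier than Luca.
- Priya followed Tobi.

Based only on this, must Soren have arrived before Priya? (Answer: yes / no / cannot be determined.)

cannot be determined

No chain of stated constraints runs from Soren to Priya, and none runs from Priya to Soren either.
So the relative order of Soren and Priya is not fixed by the given facts.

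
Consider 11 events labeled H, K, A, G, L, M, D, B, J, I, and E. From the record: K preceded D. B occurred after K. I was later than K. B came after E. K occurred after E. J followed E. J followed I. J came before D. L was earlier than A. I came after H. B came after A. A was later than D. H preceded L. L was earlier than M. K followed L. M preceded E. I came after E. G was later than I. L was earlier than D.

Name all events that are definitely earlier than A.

D, E, H, I, J, K, L, M

Directly stated before A: D and L.
E reaches A via E → K → D → A.
H reaches A via H → L → A.
I reaches A via I → J → D → A.
Likewise J, K, and M each reach A by chaining the stated constraints.
No chain forces B (or any of the others) ahead of A.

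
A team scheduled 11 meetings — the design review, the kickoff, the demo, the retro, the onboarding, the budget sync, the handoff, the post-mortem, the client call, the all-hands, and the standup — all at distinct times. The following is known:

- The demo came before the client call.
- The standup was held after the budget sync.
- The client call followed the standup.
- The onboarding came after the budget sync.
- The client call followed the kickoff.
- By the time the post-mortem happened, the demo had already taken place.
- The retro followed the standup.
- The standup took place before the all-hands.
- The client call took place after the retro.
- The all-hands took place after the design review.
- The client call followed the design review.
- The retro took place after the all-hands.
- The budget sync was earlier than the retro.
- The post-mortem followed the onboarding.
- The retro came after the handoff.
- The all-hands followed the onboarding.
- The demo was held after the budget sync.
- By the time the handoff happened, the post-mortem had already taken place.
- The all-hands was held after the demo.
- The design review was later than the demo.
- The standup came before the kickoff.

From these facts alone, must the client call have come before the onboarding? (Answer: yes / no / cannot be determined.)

Tracing the constraints gives the onboarding → the all-hands → the retro → the client call, so the onboarding must come before the client call.
That means the client call cannot be before the onboarding.

no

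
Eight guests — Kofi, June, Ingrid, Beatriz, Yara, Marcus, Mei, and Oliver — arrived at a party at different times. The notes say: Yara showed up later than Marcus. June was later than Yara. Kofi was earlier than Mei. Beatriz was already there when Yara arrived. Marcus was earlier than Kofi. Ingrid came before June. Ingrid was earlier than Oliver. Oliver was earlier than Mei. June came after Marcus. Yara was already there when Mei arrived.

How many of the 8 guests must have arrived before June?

4

Directly stated before June: Ingrid, Marcus, and Yara.
Beatriz reaches June via Beatriz → Yara → June.
That's Beatriz, Ingrid, Marcus, and Yara — 4 in all.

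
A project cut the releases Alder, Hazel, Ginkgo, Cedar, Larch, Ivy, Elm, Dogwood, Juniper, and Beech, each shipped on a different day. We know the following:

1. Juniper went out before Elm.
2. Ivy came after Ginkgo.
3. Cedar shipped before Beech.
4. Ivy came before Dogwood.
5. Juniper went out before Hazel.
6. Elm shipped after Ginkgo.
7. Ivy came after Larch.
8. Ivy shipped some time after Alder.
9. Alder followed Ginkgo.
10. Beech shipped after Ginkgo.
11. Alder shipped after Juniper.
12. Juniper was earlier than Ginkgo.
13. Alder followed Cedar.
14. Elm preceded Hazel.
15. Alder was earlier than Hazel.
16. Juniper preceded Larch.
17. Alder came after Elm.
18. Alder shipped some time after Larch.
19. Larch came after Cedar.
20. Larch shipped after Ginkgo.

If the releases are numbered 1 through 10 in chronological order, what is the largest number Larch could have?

Larch must come before Alder, Dogwood, Hazel, and Ivy — 4 releases forced after it.
Everything else can be placed before Larch in some valid order, so Larch can sit as late as position 10 − 4 = 6.

6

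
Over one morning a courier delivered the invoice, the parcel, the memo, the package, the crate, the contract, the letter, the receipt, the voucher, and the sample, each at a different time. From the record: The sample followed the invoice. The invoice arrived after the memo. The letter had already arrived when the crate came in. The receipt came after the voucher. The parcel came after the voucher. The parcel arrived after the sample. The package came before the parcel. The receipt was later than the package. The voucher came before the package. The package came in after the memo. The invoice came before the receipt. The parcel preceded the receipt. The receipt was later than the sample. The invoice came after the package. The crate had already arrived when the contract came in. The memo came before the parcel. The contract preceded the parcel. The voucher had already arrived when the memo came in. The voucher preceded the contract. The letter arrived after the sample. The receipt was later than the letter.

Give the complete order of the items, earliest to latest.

the voucher, the memo, the package, the invoice, the sample, the letter, the crate, the contract, the parcel, the receipt

The constraints fix every adjacent pair, so only one ordering works:
the voucher → the memo → the package → the invoice → the sample → the letter → the crate → the contract → the parcel → the receipt.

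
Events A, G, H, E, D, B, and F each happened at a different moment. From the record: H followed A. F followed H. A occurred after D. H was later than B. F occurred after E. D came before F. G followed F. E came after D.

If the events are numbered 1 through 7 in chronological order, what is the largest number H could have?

H must come before F and G — 2 events forced after it.
Everything else can be placed before H in some valid order, so H can sit as late as position 7 − 2 = 5.

5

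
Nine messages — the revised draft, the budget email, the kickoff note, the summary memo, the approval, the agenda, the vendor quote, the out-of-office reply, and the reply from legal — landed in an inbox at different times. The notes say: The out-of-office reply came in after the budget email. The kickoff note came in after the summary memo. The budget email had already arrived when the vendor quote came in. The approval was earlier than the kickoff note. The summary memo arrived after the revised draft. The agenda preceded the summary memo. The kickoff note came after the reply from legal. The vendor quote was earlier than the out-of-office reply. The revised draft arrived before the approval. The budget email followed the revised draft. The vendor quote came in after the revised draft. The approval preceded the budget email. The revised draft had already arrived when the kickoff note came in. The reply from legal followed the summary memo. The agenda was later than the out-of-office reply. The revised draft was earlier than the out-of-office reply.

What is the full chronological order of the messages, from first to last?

The constraints fix every adjacent pair, so only one ordering works:
the revised draft → the approval → the budget email → the vendor quote → the out-of-office reply → the agenda → the summary memo → the reply from legal → the kickoff note.

the revised draft, the approval, the budget email, the vendor quote, the out-of-office reply, the agenda, the summary memo, the reply from legal, the kickoff note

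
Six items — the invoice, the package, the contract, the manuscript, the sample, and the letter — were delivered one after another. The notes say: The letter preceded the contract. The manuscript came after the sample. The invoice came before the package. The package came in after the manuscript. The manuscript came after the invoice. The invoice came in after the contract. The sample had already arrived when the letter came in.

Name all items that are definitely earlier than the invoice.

the contract, the letter, the sample

Directly stated before the invoice: the contract.
The letter reaches the invoice via the letter → the contract → the invoice.
The sample reaches the invoice via the sample → the letter → the contract → the invoice.
No chain forces the manuscript (or any of the others) ahead of the invoice.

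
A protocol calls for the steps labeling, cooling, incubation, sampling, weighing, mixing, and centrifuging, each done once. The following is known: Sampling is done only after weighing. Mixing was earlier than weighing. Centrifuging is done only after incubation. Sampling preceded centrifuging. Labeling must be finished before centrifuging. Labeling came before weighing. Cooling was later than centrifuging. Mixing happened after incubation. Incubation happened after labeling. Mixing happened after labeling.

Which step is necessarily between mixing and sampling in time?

Tracing the constraints gives mixing → weighing → sampling, so weighing sits after mixing and before sampling.
No other step is forced both after mixing and before sampling.

weighing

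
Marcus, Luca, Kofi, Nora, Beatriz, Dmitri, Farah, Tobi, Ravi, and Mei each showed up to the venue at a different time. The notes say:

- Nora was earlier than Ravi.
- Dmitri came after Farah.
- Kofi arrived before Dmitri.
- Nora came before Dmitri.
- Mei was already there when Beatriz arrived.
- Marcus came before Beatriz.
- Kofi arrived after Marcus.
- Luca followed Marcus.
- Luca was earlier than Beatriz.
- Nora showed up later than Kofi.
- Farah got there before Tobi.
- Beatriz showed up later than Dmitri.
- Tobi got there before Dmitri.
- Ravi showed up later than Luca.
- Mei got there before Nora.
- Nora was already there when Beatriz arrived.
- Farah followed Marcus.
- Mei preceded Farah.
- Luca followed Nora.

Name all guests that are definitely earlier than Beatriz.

Dmitri, Farah, Kofi, Luca, Marcus, Mei, Nora, Tobi

Directly stated before Beatriz: Dmitri, Luca, Marcus, Mei, and Nora.
Farah reaches Beatriz via Farah → Dmitri → Beatriz.
Kofi reaches Beatriz via Kofi → Nora → Beatriz.
Tobi reaches Beatriz via Tobi → Dmitri → Beatriz.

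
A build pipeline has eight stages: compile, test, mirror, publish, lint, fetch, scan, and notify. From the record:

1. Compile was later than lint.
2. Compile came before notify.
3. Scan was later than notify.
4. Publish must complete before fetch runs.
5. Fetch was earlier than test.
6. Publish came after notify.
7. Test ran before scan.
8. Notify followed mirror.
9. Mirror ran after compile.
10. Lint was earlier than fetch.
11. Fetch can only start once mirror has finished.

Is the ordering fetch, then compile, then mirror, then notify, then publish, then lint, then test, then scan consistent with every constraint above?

no

The constraints require publish before fetch, but in the proposed sequence fetch appears ahead of publish. That one violation is enough.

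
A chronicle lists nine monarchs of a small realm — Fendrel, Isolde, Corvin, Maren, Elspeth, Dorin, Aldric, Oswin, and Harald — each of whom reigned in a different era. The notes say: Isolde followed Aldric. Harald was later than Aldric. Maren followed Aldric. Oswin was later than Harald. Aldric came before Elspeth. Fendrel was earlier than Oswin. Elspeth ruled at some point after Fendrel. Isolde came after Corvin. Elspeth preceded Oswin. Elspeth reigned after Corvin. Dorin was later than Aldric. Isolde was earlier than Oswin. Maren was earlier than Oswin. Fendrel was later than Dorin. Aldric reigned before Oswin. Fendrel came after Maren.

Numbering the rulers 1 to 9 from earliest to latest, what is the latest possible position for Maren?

6

Maren must come before Elspeth, Fendrel, and Oswin — 3 rulers forced after them.
Everything else can be placed before Maren in some valid order, so Maren can sit as late as position 9 − 3 = 6.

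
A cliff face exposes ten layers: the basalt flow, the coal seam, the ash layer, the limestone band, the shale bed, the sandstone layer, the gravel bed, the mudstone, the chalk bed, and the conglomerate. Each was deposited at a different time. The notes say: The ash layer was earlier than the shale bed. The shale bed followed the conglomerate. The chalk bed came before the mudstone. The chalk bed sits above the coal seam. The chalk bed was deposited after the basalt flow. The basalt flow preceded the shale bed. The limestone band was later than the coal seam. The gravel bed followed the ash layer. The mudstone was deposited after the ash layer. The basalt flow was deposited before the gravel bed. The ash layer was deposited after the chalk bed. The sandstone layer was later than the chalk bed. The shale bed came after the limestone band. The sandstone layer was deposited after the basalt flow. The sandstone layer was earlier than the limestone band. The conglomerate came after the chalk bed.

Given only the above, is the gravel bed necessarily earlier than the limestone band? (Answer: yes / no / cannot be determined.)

cannot be determined

No chain of stated constraints runs from the gravel bed to the limestone band, and none runs from the limestone band to the gravel bed either.
So the relative order of the gravel bed and the limestone band is not fixed by the given facts.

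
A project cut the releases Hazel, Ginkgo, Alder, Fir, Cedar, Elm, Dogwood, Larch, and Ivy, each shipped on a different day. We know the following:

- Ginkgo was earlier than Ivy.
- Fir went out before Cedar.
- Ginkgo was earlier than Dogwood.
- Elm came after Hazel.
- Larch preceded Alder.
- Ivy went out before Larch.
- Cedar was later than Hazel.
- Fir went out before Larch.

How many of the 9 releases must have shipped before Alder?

4

Directly stated before Alder: Larch.
Fir reaches Alder via Fir → Larch → Alder.
Ginkgo reaches Alder via Ginkgo → Ivy → Larch → Alder.
Ivy reaches Alder via Ivy → Larch → Alder.
That's Fir, Ginkgo, Ivy, and Larch — 4 in all.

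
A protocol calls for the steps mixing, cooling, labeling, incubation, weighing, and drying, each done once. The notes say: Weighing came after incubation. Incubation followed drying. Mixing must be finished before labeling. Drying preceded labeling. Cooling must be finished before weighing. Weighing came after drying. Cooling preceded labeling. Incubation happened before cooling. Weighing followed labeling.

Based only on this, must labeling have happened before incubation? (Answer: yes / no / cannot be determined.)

Tracing the constraints gives incubation → cooling → labeling, so incubation must come before labeling.
That means labeling cannot be before incubation.

no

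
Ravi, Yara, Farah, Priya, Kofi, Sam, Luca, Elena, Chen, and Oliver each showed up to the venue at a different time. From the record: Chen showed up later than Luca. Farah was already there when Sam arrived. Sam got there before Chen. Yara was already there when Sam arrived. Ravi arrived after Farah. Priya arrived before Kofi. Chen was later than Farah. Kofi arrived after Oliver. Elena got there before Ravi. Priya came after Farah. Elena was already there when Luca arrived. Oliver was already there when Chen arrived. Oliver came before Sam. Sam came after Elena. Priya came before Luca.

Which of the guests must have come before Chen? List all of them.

Elena, Farah, Luca, Oliver, Priya, Sam, Yara

Directly stated before Chen: Farah, Luca, Oliver, and Sam.
Elena reaches Chen via Elena → Sam → Chen.
Priya reaches Chen via Priya → Luca → Chen.
Yara reaches Chen via Yara → Sam → Chen.
No chain forces Kofi (or any of the others) ahead of Chen.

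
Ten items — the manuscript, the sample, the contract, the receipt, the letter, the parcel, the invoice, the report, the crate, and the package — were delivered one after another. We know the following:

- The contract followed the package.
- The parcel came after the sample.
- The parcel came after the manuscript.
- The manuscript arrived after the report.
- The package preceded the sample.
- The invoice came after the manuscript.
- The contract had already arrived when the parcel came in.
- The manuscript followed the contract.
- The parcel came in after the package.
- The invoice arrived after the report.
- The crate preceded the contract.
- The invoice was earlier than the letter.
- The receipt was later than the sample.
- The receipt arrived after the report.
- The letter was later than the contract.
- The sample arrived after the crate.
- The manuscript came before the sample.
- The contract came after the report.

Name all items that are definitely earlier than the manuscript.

the contract, the crate, the package, the report

Directly stated before the manuscript: the contract and the report.
The crate reaches the manuscript via the crate → the contract → the manuscript.
The package reaches the manuscript via the package → the contract → the manuscript.
No chain forces the letter (or any of the others) ahead of the manuscript.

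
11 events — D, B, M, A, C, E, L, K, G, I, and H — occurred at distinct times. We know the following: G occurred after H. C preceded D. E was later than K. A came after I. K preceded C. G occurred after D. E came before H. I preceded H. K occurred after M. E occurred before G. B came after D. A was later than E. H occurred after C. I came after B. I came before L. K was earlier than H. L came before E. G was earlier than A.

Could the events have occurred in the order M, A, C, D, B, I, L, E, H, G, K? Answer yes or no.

no

The constraints require I before A, but in the proposed sequence A appears ahead of I. That one violation is enough.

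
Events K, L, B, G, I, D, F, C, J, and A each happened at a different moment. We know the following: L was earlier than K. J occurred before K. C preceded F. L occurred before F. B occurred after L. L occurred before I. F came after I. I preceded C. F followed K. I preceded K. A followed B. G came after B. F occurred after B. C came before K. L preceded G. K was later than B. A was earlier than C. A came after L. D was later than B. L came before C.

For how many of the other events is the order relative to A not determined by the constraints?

Forced before A: B and L; forced after A: C, F, and K.
That leaves D, G, I, and J with no forced order relative to A — 4.

4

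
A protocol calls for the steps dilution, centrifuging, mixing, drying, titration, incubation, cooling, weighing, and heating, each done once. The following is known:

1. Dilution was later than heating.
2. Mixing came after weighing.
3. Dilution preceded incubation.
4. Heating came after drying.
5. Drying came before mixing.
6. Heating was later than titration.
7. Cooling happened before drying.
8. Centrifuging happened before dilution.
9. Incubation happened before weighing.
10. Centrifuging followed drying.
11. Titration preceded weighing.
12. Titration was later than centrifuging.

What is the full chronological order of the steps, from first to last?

The constraints fix every adjacent pair, so only one ordering works:
cooling → drying → centrifuging → titration → heating → dilution → incubation → weighing → mixing.

cooling, drying, centrifuging, titration, heating, dilution, incubation, weighing, mixing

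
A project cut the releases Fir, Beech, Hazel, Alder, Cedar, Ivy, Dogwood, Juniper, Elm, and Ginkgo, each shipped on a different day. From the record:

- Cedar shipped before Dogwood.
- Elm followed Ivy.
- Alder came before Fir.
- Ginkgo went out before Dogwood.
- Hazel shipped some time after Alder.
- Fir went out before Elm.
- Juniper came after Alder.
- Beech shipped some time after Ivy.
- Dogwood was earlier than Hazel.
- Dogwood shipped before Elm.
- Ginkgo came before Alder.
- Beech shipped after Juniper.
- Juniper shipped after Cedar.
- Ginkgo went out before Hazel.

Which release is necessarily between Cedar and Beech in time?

Tracing the constraints gives Cedar → Juniper → Beech, so Juniper sits after Cedar and before Beech.
No other release is forced both after Cedar and before Beech.

Juniper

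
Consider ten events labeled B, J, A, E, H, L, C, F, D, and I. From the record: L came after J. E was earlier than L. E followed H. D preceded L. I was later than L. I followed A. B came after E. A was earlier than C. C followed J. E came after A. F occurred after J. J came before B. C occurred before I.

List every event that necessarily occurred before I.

Directly stated before I: A, C, and L.
D reaches I via D → L → I.
E reaches I via E → L → I.
H reaches I via H → E → L → I.
Likewise J reaches I by chaining the stated constraints.

A, C, D, E, H, J, L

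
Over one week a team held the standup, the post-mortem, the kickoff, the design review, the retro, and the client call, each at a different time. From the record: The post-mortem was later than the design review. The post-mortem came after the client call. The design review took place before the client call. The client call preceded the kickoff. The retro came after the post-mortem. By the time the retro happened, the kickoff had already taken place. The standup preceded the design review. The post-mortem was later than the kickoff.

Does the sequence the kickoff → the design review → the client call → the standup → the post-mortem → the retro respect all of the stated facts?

The constraints require the standup before the design review, but in the proposed sequence the design review appears ahead of the standup. That one violation is enough.

no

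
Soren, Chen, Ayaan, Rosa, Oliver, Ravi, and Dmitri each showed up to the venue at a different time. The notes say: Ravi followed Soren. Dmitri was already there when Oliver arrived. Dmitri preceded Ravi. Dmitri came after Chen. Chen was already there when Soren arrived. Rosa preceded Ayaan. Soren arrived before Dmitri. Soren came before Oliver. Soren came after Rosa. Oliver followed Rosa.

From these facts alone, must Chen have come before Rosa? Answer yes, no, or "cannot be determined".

cannot be determined

No chain of stated constraints runs from Chen to Rosa, and none runs from Rosa to Chen either.
So the relative order of Chen and Rosa is not fixed by the given facts.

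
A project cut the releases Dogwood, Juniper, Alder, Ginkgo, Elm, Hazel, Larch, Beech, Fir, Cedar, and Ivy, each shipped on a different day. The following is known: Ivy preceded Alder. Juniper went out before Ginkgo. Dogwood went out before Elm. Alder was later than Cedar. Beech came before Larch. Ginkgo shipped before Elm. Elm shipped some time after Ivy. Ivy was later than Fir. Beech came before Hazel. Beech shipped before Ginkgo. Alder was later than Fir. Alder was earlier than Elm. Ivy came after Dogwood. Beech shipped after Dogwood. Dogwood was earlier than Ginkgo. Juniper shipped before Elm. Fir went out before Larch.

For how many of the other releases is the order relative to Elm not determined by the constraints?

Forced before Elm: Alder, Beech, Cedar, Dogwood, Fir, Ginkgo, Ivy, and Juniper.
That leaves Hazel and Larch with no forced order relative to Elm — 2.

2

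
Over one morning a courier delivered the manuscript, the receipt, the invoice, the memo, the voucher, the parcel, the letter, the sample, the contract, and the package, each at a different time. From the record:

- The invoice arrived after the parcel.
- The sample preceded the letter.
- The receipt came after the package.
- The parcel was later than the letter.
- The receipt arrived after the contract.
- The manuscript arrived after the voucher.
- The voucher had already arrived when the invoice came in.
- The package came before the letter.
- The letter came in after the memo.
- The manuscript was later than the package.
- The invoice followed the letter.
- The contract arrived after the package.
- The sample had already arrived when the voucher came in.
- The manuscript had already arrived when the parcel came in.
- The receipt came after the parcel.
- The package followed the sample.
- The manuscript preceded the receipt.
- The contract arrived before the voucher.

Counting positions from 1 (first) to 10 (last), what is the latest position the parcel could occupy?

The parcel must come before the invoice and the receipt — 2 items forced after it.
Everything else can be placed before the parcel in some valid order, so the parcel can sit as late as position 10 − 2 = 8.

8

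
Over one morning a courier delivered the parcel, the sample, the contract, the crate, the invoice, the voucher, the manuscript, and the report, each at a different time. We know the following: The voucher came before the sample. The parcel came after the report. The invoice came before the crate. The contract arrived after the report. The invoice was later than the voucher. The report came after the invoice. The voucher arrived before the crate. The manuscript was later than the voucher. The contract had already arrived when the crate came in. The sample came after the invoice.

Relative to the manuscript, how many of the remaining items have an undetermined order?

6

Forced before the manuscript: the voucher.
That leaves the contract, the crate, the invoice, the parcel, the report, and the sample with no forced order relative to the manuscript — 6.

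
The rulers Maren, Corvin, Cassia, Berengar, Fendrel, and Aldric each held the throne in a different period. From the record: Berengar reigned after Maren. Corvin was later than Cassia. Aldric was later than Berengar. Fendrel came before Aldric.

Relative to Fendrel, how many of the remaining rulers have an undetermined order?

4

Forced after Fendrel: Aldric.
That leaves Berengar, Cassia, Corvin, and Maren with no forced order relative to Fendrel — 4.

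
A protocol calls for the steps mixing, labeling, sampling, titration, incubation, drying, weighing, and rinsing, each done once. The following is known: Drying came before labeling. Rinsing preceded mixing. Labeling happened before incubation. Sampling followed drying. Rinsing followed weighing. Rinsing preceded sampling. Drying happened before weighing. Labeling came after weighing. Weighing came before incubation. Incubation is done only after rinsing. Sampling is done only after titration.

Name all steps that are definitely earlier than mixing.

drying, rinsing, weighing

Directly stated before mixing: rinsing.
Drying reaches mixing via drying → weighing → rinsing → mixing.
Weighing reaches mixing via weighing → rinsing → mixing.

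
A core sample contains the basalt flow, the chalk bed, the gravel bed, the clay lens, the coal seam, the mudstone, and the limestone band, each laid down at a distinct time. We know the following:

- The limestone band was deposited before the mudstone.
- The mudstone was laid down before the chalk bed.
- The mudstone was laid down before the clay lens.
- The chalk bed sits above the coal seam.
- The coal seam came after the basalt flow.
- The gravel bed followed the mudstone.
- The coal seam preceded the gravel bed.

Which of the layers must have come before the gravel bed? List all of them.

the basalt flow, the coal seam, the limestone band, the mudstone

Directly stated before the gravel bed: the coal seam and the mudstone.
The basalt flow reaches the gravel bed via the basalt flow → the coal seam → the gravel bed.
The limestone band reaches the gravel bed via the limestone band → the mudstone → the gravel bed.
No chain forces the chalk bed (or any of the others) ahead of the gravel bed.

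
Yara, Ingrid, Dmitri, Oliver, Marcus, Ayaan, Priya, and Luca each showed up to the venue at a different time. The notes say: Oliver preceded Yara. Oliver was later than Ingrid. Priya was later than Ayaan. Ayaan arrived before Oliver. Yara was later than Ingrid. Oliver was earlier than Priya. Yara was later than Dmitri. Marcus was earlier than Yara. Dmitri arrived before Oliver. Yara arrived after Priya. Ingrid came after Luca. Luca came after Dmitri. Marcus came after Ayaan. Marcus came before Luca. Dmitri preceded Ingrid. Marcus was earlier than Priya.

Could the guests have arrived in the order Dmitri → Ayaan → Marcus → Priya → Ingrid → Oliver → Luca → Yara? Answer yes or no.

The constraints require Oliver before Priya, but in the proposed sequence Priya appears ahead of Oliver. That one violation is enough.

no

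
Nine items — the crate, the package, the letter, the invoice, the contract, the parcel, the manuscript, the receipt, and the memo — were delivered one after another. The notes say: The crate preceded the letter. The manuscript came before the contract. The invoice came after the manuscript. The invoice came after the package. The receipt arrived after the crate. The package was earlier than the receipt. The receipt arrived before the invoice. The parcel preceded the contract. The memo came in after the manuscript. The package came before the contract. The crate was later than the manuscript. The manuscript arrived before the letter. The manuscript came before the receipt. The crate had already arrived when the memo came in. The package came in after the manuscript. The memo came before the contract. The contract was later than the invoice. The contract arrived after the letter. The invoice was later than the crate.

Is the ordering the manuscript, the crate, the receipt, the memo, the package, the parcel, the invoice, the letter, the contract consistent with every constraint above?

no

The constraints require the package before the receipt, but in the proposed sequence the receipt appears ahead of the package. That one violation is enough.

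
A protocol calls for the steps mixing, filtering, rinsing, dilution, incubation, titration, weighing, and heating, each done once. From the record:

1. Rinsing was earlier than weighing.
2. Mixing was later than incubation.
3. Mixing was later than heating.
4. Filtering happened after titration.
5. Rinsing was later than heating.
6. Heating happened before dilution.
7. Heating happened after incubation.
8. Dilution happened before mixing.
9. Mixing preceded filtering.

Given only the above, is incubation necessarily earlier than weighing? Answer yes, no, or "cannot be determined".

yes

Chain the constraints: incubation → heating → rinsing → weighing. Each link is directly stated, so incubation comes before weighing.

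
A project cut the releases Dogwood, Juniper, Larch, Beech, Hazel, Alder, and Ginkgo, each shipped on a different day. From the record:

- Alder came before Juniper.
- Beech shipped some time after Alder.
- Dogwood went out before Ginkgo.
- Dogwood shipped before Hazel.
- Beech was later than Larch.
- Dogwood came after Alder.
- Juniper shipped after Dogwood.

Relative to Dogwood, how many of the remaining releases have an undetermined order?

Forced before Dogwood: Alder; forced after Dogwood: Ginkgo, Hazel, and Juniper.
That leaves Beech and Larch with no forced order relative to Dogwood — 2.

2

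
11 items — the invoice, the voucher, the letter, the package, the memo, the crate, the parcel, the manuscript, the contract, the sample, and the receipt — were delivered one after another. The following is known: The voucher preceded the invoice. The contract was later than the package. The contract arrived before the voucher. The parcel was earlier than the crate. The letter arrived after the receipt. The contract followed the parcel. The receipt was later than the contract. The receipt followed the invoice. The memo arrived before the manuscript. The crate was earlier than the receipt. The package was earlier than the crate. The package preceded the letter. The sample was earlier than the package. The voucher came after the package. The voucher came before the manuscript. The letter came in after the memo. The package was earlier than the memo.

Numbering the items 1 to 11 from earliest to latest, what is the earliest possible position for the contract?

The package, the parcel, and the sample must all come before the contract — 3 forced predecessors.
Nothing else is forced ahead of the contract, so its earliest slot is position 3 + 1 = 4.

4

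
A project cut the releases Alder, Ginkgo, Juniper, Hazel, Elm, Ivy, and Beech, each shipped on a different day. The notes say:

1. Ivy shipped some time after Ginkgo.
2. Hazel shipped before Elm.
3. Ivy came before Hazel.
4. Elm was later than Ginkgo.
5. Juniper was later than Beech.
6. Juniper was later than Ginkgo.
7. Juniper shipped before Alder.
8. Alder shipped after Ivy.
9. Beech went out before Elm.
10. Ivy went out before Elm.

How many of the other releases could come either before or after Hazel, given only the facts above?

3

Forced before Hazel: Ginkgo and Ivy; forced after Hazel: Elm.
That leaves Alder, Beech, and Juniper with no forced order relative to Hazel — 3.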